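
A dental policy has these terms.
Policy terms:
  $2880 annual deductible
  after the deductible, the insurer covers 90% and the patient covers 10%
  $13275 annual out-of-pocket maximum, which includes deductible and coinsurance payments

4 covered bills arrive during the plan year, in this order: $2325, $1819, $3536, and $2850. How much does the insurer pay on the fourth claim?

$2565

Claim 1 — $2325: all of it applies to the deductible. Cost to patient: $2325. OOP to date $2325. Insurer: $2325 − $2325 = $0.
Claim 2 — $1819: deductible takes $555, $1264 remains; 10% of $1264 = $126.40. Patient pays $681.40; OOP now $3006.40. Insurer: $1819 − $681.40 = $1137.60.
Claim 3 — $3536: 10% coinsurance on $3536 = $353.60. Patient owes $353.60 (running OOP $3360). Plan pays $3536 − $353.60 = $3182.40.
Claim 4 — $2850: deductible met; 10% of $2850 = $285. Cost to patient: $285. OOP to date $3645. Insurer: $2850 − $285 = $2565.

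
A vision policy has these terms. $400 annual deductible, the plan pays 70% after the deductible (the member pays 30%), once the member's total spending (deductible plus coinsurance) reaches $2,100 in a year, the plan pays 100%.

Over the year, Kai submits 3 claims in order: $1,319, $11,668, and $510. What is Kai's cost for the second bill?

Bill 1, $1,319: deductible takes $400, $919 remains; 30% of $919 = $275.70. Member pays $675.70; OOP now $675.70.
Bill 2, $11,668: deductible met; 30% of $11,668 = $3,500.40. Adding that to $675.70 gives $4,176.10, past the $2,100 cap; member pays only $2,100 − $675.70 = $1,424.30.

$1,424.30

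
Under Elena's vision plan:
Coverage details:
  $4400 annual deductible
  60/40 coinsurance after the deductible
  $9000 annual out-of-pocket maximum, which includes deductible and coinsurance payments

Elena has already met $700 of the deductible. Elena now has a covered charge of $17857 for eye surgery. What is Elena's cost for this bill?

Remaining deductible: $4400 − $700 = $3700.
After the $3700 deductible portion, $17857 − $3700 = $14157 is subject to coinsurance.
Coinsurance: $14157 × 40% = $5662.80.
Member responsibility before any cap: $3700 + $5662.80 = $9362.80.
Adding $9362.80 to the $700 already spent would give $10062.80, which exceeds the $9000 cap; the member pays just $9000 − $700 = $8300.

$8300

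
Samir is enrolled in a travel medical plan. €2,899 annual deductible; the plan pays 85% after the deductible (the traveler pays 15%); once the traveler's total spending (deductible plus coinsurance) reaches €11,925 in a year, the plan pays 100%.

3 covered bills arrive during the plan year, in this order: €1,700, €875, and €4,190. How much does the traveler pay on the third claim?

Bill 1, €1,700: all of it applies to the deductible. Traveler pays €1,700; OOP now €1,700.
Bill 2, €875: entire amount goes to the deductible. Cost to traveler: €875. OOP to date €2,575.
Bill 3, €4,190: deductible takes €324, €3,866 remains; traveler's 15% is €579.90. Traveler pays €903.90; OOP now €3,478.90.

€903.90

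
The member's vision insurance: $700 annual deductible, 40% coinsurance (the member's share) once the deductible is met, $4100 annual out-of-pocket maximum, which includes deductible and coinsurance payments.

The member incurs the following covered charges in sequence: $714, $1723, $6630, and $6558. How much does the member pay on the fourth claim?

$53.20

Claim 1 — $714: $700 to deductible, leaving $14; 40% of $14 = $5.60. Member pays $705.60; OOP now $705.60.
Claim 2 — $1723: deductible already satisfied, so member's share is 40% × $1723 = $689.20. Cost to member: $689.20. OOP to date $1394.80.
Claim 3 — $6630: deductible already satisfied, so member's share is 40% × $6630 = $2652. Member pays $2652; OOP now $4046.80.
Claim 4 — $6558: 40% coinsurance on $6558 = $2623.20. OOP would hit $6670 > $4100, so the cap limits the member to $4100 − $4046.80 = $53.20.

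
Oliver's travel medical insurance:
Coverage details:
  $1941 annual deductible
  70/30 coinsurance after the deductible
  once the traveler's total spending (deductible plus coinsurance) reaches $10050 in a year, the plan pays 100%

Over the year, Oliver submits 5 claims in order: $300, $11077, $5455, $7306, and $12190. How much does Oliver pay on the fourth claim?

$2191.80

#1 ($300): entire amount goes to the deductible. Cost to traveler: $300. OOP to date $300.
#2 ($11077): $1641 finishes the deductible; $9436 goes to coinsurance; 30% of $9436 = $2830.80. Traveler owes $4471.80 (running OOP $4771.80).
#3 ($5455): 30% coinsurance on $5455 = $1636.50. Cost to traveler: $1636.50. OOP to date $6408.30.
#4 ($7306): deductible already satisfied, so traveler's share is 30% × $7306 = $2191.80. Cost to traveler: $2191.80. OOP to date $8600.10.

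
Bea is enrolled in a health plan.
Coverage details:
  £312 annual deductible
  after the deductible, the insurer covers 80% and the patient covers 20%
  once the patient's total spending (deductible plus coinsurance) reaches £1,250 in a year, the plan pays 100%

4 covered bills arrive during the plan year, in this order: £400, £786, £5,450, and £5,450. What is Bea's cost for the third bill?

£763.20

#1 (£400): £312 to deductible, leaving £88; coinsurance £88 × 20% = £17.60. Patient pays £329.60; OOP now £329.60.
#2 (£786): deductible already satisfied, so patient's share is 20% × £786 = £157.20. Patient owes £157.20 (running OOP £486.80).
#3 (£5,450): deductible met; 20% of £5,450 = £1,090. Adding that to £486.80 gives £1,576.80, past the £1,250 cap; patient pays only £1,250 − £486.80 = £763.20.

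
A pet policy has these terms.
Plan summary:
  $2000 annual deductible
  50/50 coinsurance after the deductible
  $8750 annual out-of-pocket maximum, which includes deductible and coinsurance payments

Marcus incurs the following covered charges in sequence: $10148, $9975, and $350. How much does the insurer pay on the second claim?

Claim 1 — $10148: $2000 finishes the deductible; $8148 goes to coinsurance; coinsurance $8148 × 50% = $4074. Owner owes $6074 (running OOP $6074). Insurer: $10148 − $6074 = $4074.
Claim 2 — $9975: deductible already satisfied, so owner's share is 50% × $9975 = $4987.50. That would push OOP to $11061.50, over the $8750 cap, so owner pays $8750 − $6074 = $2676. Plan pays $9975 − $2676 = $7299.

$7299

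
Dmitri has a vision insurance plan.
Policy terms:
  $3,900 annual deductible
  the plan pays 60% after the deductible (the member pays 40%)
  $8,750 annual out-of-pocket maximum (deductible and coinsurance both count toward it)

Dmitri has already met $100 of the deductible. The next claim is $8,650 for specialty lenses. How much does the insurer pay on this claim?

$100 of the $3,900 deductible is already met, leaving $3,800.
That leaves $8,650 − $3,800 = $4,850 for coinsurance.
40% of $4,850 = $1,940 falls to the member.
That puts the member's cost at $3,800 + $1,940 = $5,740 before any cap.
Year-to-date out-of-pocket becomes $100 + $5,740 = $5,840, still under the $8,750 maximum, so no cap applies.
Insurer pays the balance: $8,650 − $5,740 = $2,910.

$2,910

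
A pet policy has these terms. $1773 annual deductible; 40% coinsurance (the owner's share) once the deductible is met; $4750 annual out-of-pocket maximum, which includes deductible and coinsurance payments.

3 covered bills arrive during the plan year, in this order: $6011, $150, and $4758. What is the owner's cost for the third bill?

$1221.80

Claim 1 — $6011: $1773 finishes the deductible; $4238 goes to coinsurance; owner's 40% is $1695.20. Cost to owner: $3468.20. OOP to date $3468.20.
Claim 2 — $150: 40% coinsurance on $150 = $60. Owner owes $60 (running OOP $3528.20).
Claim 3 — $4758: deductible met; 40% of $4758 = $1903.20. Adding that to $3528.20 gives $5431.40, past the $4750 cap; owner pays only $4750 − $3528.20 = $1221.80.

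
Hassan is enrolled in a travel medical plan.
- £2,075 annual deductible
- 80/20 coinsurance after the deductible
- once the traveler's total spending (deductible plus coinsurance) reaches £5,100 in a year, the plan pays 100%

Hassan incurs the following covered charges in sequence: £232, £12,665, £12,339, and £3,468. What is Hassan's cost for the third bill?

Claim 1 (£232): all of it applies to the deductible. Traveler pays £232; OOP now £232.
Claim 2 (£12,665): deductible takes £1,843, £10,822 remains; coinsurance £10,822 × 20% = £2,164.40. Cost to traveler: £4,007.40. OOP to date £4,239.40.
Claim 3 (£12,339): deductible already satisfied, so traveler's share is 20% × £12,339 = £2,467.80. Adding that to £4,239.40 gives £6,707.20, past the £5,100 cap; traveler pays only £5,100 − £4,239.40 = £860.60.

£860.60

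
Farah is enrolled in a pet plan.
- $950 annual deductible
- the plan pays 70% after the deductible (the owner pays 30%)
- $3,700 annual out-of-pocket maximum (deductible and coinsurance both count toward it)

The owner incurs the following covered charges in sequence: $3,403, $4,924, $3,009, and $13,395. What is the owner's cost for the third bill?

$536.90

Claim 1 ($3,403): $950 to deductible, leaving $2,453; 30% of $2,453 = $735.90. Owner owes $1,685.90 (running OOP $1,685.90).
Claim 2 ($4,924): 30% coinsurance on $4,924 = $1,477.20. Cost to owner: $1,477.20. OOP to date $3,163.10.
Claim 3 ($3,009): 30% coinsurance on $3,009 = $902.70. Adding that to $3,163.10 gives $4,065.80, past the $3,700 cap; owner pays only $3,700 − $3,163.10 = $536.90.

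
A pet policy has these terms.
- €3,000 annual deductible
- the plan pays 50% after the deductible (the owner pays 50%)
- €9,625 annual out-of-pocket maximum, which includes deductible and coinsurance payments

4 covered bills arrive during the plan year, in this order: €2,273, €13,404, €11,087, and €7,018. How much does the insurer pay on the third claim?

€10,800.50

Claim 1 — €2,273: all of it applies to the deductible. Owner pays €2,273; OOP now €2,273. Plan pays €2,273 − €2,273 = €0.
Claim 2 — €13,404: €727 finishes the deductible; €12,677 goes to coinsurance; owner's 50% is €6,338.50. Owner owes €7,065.50 (running OOP €9,338.50). Insurer: €13,404 − €7,065.50 = €6,338.50.
Claim 3 — €11,087: 50% coinsurance on €11,087 = €5,543.50. That would push OOP to €14,882, over the €9,625 cap, so owner pays €9,625 − €9,338.50 = €286.50. Insurer: €11,087 − €286.50 = €10,800.50.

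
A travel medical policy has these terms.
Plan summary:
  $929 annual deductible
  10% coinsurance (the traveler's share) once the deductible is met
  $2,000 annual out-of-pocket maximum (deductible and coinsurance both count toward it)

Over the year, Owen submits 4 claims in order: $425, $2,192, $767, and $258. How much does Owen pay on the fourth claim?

$25.80

#1 ($425): entire amount goes to the deductible. Traveler pays $425; OOP now $425.
#2 ($2,192): $504 to deductible, leaving $1,688; traveler's 10% is $168.80. Traveler owes $672.80 (running OOP $1,097.80).
#3 ($767): deductible met; 10% of $767 = $76.70. Cost to traveler: $76.70. OOP to date $1,174.50.
#4 ($258): deductible met; 10% of $258 = $25.80. Traveler pays $25.80; OOP now $1,200.30.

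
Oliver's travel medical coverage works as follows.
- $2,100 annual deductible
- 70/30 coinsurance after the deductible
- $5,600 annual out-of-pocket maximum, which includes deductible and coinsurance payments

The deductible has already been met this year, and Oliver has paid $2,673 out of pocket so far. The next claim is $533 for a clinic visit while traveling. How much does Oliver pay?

The deductible is already satisfied, so the full bill goes to coinsurance.
Traveler's 30% share of $533 is $159.90.
Year-to-date out-of-pocket becomes $2,673 + $159.90 = $2,832.90, still under the $5,600 maximum, so no cap applies.

$159.90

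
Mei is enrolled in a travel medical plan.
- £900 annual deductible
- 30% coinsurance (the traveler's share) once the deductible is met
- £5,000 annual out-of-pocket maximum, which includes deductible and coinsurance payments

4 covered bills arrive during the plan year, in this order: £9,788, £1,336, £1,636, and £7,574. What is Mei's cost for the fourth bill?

Claim 1 (£9,788): £900 to deductible, leaving £8,888; coinsurance £8,888 × 30% = £2,666.40. Traveler owes £3,566.40 (running OOP £3,566.40).
Claim 2 (£1,336): deductible already satisfied, so traveler's share is 30% × £1,336 = £400.80. Traveler owes £400.80 (running OOP £3,967.20).
Claim 3 (£1,636): deductible met; 30% of £1,636 = £490.80. Cost to traveler: £490.80. OOP to date £4,458.
Claim 4 (£7,574): 30% coinsurance on £7,574 = £2,272.20. OOP would hit £6,730.20 > £5,000, so the cap limits the traveler to £5,000 − £4,458 = £542.

£542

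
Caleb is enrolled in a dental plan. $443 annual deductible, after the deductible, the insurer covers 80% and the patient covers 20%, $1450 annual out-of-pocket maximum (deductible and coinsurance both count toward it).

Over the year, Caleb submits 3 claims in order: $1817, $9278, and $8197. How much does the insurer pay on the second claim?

Bill 1, $1817: $443 to deductible, leaving $1374; coinsurance $1374 × 20% = $274.80. Patient pays $717.80; OOP now $717.80. Plan pays $1817 − $717.80 = $1099.20.
Bill 2, $9278: 20% coinsurance on $9278 = $1855.60. That would push OOP to $2573.40, over the $1450 cap, so patient pays $1450 − $717.80 = $732.20. Insurer: $9278 − $732.20 = $8545.80.

$8545.80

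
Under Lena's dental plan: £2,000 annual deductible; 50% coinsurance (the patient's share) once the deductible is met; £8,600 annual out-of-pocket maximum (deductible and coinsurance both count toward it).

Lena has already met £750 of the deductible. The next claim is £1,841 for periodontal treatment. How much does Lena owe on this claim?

£1,545.50

£750 of the £2,000 deductible is already met, leaving £1,250.
The remaining £591 (= £1,841 − £1,250) moves to coinsurance.
Coinsurance: £591 × 50% = £295.50.
That puts the patient's cost at £1,250 + £295.50 = £1,545.50 before any cap.
Total out-of-pocket so far would be £750 + £1,545.50 = £2,295.50, below the £8,600 cap — no reduction.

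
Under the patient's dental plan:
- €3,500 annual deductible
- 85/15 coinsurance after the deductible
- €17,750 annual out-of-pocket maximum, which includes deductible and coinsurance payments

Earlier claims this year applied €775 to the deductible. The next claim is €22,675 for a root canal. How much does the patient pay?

€5,717.50

Deductible still to meet: €3,500 − €775 = €2,725.
After the €2,725 deductible portion, €22,675 − €2,725 = €19,950 is subject to coinsurance.
15% of €19,950 = €2,992.50 falls to the patient.
Patient responsibility before any cap: €2,725 + €2,992.50 = €5,717.50.
Cumulative spending €775 + €5,717.50 = €6,492.50 stays under the €17,750 maximum.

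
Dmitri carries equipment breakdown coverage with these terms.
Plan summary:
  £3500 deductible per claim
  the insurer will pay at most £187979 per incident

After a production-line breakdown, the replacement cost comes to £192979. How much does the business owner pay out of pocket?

£5000

After the deductible, £192979 − £3500 = £189479 remains.
£189479 exceeds the £187979 limit, so the insurer pays the limit: £187979.
Business owner's share is the uncovered remainder: £192979 − £187979 = £5000.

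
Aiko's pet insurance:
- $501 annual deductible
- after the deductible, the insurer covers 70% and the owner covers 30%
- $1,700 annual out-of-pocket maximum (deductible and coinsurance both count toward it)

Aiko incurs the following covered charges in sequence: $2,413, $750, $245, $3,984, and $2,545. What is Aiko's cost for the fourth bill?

$326.90

Claim 1 ($2,413): deductible takes $501, $1,912 remains; owner's 30% is $573.60. Cost to owner: $1,074.60. OOP to date $1,074.60.
Claim 2 ($750): deductible already satisfied, so owner's share is 30% × $750 = $225. Owner pays $225; OOP now $1,299.60.
Claim 3 ($245): deductible met; 30% of $245 = $73.50. Owner owes $73.50 (running OOP $1,373.10).
Claim 4 ($3,984): 30% coinsurance on $3,984 = $1,195.20. Adding that to $1,373.10 gives $2,568.30, past the $1,700 cap; owner pays only $1,700 − $1,373.10 = $326.90.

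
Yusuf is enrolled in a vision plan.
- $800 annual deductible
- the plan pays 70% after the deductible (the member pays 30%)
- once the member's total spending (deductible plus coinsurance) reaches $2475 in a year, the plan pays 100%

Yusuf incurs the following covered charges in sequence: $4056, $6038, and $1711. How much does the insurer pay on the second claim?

Bill 1, $4056: $800 finishes the deductible; $3256 goes to coinsurance; coinsurance $3256 × 30% = $976.80. Cost to member: $1776.80. OOP to date $1776.80. Plan pays $4056 − $1776.80 = $2279.20.
Bill 2, $6038: deductible already satisfied, so member's share is 30% × $6038 = $1811.40. OOP would hit $3588.20 > $2475, so the cap limits the member to $2475 − $1776.80 = $698.20. Insurer: $6038 − $698.20 = $5339.80.

$5339.80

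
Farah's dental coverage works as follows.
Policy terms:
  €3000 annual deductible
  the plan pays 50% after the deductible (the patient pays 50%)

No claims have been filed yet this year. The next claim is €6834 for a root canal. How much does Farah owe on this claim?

The full €3000 deductible is still open; €3000 of this bill applies to it.
That leaves €6834 − €3000 = €3834 for coinsurance.
Coinsurance: €3834 × 50% = €1917.
Patient responsibility: €3000 + €1917 = €4917.

€4917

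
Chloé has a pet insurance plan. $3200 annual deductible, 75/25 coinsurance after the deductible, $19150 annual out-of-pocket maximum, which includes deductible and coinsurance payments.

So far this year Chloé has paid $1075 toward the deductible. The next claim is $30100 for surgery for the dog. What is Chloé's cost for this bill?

$9118.75

Remaining deductible: $3200 − $1075 = $2125.
The remaining $27975 (= $30100 − $2125) moves to coinsurance.
25% of $27975 = $6993.75 falls to the owner.
Owner responsibility before any cap: $2125 + $6993.75 = $9118.75.
Total out-of-pocket so far would be $1075 + $9118.75 = $10193.75, below the $19150 cap — no reduction.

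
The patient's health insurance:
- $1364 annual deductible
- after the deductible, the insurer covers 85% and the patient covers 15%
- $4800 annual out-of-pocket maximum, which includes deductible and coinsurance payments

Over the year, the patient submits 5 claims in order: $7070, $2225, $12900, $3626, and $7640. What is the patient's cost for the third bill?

$1935

Claim 1 — $7070: deductible takes $1364, $5706 remains; 15% of $5706 = $855.90. Patient pays $2219.90; OOP now $2219.90.
Claim 2 — $2225: deductible met; 15% of $2225 = $333.75. Cost to patient: $333.75. OOP to date $2553.65.
Claim 3 — $12900: 15% coinsurance on $12900 = $1935. Patient pays $1935; OOP now $4488.65.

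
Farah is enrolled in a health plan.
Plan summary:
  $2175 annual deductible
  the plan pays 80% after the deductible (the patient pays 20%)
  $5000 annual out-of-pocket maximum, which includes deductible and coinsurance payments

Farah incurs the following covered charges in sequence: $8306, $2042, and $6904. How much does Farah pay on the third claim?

Claim 1 ($8306): $2175 finishes the deductible; $6131 goes to coinsurance; 20% of $6131 = $1226.20. Patient pays $3401.20; OOP now $3401.20.
Claim 2 ($2042): deductible already satisfied, so patient's share is 20% × $2042 = $408.40. Patient owes $408.40 (running OOP $3809.60).
Claim 3 ($6904): 20% coinsurance on $6904 = $1380.80. That would push OOP to $5190.40, over the $5000 cap, so patient pays $5000 − $3809.60 = $1190.40.

$1190.40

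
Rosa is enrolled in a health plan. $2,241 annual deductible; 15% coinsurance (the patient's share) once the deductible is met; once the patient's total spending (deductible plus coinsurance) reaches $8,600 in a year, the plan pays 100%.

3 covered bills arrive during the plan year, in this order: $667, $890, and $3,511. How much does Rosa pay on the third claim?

Bill 1, $667: all of it applies to the deductible. Patient owes $667 (running OOP $667).
Bill 2, $890: fully absorbed by the deductible. Patient pays $890; OOP now $1,557.
Bill 3, $3,511: $684 to deductible, leaving $2,827; 15% of $2,827 = $424.05. Patient owes $1,108.05 (running OOP $2,665.05).

$1,108.05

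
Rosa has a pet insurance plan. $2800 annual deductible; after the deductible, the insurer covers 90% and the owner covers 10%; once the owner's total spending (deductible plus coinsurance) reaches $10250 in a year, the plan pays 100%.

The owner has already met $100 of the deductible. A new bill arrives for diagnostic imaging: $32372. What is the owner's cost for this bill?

$5667.20

Remaining deductible: $2800 − $100 = $2700.
That leaves $32372 − $2700 = $29672 for coinsurance.
10% of $29672 = $2967.20 falls to the owner.
Owner responsibility before any cap: $2700 + $2967.20 = $5667.20.
Year-to-date out-of-pocket becomes $100 + $5667.20 = $5767.20, still under the $10250 maximum, so no cap applies.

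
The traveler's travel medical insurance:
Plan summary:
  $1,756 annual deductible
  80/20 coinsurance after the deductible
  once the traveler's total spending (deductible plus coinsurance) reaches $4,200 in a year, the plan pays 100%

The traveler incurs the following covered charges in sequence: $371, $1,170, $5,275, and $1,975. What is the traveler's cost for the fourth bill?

$395

Claim 1 — $371: all of it applies to the deductible. Cost to traveler: $371. OOP to date $371.
Claim 2 — $1,170: fully absorbed by the deductible. Traveler pays $1,170; OOP now $1,541.
Claim 3 — $5,275: deductible takes $215, $5,060 remains; traveler's 20% is $1,012. Cost to traveler: $1,227. OOP to date $2,768.
Claim 4 — $1,975: deductible met; 20% of $1,975 = $395. Traveler owes $395 (running OOP $3,163).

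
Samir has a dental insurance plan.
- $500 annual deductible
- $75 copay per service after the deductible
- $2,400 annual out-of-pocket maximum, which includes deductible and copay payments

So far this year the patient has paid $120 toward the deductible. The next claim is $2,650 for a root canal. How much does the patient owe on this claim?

Remaining deductible: $500 − $120 = $380.
The remaining $2,270 (= $2,650 − $380) moves to the copay.
Copay on this service: $75.
So the patient owes $380 + $75 = $455 before any cap.
Total out-of-pocket so far would be $120 + $455 = $575, below the $2,400 cap — no reduction.

$455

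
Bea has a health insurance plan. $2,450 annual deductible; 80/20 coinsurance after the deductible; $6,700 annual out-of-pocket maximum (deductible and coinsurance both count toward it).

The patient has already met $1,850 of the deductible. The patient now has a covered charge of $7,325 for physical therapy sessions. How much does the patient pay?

$1,945

Remaining deductible: $2,450 − $1,850 = $600.
After the $600 deductible portion, $7,325 − $600 = $6,725 is subject to coinsurance.
Patient's 20% share of $6,725 is $1,345.
Patient responsibility before any cap: $600 + $1,345 = $1,945.
Year-to-date out-of-pocket becomes $1,850 + $1,945 = $3,795, still under the $6,700 maximum, so no cap applies.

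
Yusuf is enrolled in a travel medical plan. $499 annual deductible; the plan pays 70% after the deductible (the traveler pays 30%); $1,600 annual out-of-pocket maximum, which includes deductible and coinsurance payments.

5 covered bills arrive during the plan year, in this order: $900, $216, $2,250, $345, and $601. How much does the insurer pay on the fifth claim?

#1 ($900): $499 to deductible, leaving $401; 30% of $401 = $120.30. Traveler owes $619.30 (running OOP $619.30). Plan pays $900 − $619.30 = $280.70.
#2 ($216): 30% coinsurance on $216 = $64.80. Cost to traveler: $64.80. OOP to date $684.10. Plan pays $216 − $64.80 = $151.20.
#3 ($2,250): 30% coinsurance on $2,250 = $675. Cost to traveler: $675. OOP to date $1,359.10. Insurer: $2,250 − $675 = $1,575.
#4 ($345): deductible already satisfied, so traveler's share is 30% × $345 = $103.50. Traveler owes $103.50 (running OOP $1,462.60). Plan pays $345 − $103.50 = $241.50.
#5 ($601): 30% coinsurance on $601 = $180.30. Adding that to $1,462.60 gives $1,642.90, past the $1,600 cap; traveler pays only $1,600 − $1,462.60 = $137.40. Plan pays $601 − $137.40 = $463.60.

$463.60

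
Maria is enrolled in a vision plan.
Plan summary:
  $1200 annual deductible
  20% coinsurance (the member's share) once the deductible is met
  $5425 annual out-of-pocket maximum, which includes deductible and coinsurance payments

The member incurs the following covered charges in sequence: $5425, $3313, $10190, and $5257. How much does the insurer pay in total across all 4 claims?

$18760

Bill 1, $5425: $1200 to deductible, leaving $4225; 20% of $4225 = $845. Member owes $2045 (running OOP $2045). Plan pays $5425 − $2045 = $3380.
Bill 2, $3313: deductible met; 20% of $3313 = $662.60. Member owes $662.60 (running OOP $2707.60). Insurer: $3313 − $662.60 = $2650.40.
Bill 3, $10190: deductible met; 20% of $10190 = $2038. Cost to member: $2038. OOP to date $4745.60. Plan pays $10190 − $2038 = $8152.
Bill 4, $5257: 20% coinsurance on $5257 = $1051.40. That would push OOP to $5797, over the $5425 cap, so member pays $5425 − $4745.60 = $679.40. Insurer: $5257 − $679.40 = $4577.60.
Insurer total: $3380 + $2650.40 + $8152 + $4577.60 = $18760.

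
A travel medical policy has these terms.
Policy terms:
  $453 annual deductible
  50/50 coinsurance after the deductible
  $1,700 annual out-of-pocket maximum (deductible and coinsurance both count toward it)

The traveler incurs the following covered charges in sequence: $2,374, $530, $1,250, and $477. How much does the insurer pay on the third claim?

$1,228.50

Bill 1, $2,374: $453 to deductible, leaving $1,921; 50% of $1,921 = $960.50. Cost to traveler: $1,413.50. OOP to date $1,413.50. Plan pays $2,374 − $1,413.50 = $960.50.
Bill 2, $530: 50% coinsurance on $530 = $265. Traveler owes $265 (running OOP $1,678.50). Insurer: $530 − $265 = $265.
Bill 3, $1,250: deductible already satisfied, so traveler's share is 50% × $1,250 = $625. OOP would hit $2,303.50 > $1,700, so the cap limits the traveler to $1,700 − $1,678.50 = $21.50. Plan pays $1,250 − $21.50 = $1,228.50.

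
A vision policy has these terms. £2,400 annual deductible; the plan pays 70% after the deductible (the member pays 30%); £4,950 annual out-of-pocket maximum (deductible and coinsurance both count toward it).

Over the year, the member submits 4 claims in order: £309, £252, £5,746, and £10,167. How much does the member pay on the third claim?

£3,011.10

Bill 1, £309: all of it applies to the deductible. Member pays £309; OOP now £309.
Bill 2, £252: all of it applies to the deductible. Member owes £252 (running OOP £561).
Bill 3, £5,746: £1,839 to deductible, leaving £3,907; member's 30% is £1,172.10. Cost to member: £3,011.10. OOP to date £3,572.10.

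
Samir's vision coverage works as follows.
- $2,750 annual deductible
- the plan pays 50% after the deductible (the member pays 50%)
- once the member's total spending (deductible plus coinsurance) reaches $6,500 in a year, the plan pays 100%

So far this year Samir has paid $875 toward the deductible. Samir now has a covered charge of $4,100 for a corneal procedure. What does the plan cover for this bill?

$1,112.50

Deductible still to meet: $2,750 − $875 = $1,875.
The remaining $2,225 (= $4,100 − $1,875) moves to coinsurance.
50% of $2,225 = $1,112.50 falls to the member.
Member responsibility before any cap: $1,875 + $1,112.50 = $2,987.50.
Year-to-date out-of-pocket becomes $875 + $2,987.50 = $3,862.50, still under the $6,500 maximum, so no cap applies.
The insurer covers the remainder: $4,100 − $2,987.50 = $1,112.50.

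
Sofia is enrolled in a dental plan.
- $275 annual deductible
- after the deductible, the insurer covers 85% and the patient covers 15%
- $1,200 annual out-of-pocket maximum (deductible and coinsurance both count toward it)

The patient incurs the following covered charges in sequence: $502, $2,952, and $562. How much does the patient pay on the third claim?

Claim 1 — $502: $275 finishes the deductible; $227 goes to coinsurance; patient's 15% is $34.05. Patient owes $309.05 (running OOP $309.05).
Claim 2 — $2,952: 15% coinsurance on $2,952 = $442.80. Patient pays $442.80; OOP now $751.85.
Claim 3 — $562: 15% coinsurance on $562 = $84.30. Patient pays $84.30; OOP now $836.15.

$84.30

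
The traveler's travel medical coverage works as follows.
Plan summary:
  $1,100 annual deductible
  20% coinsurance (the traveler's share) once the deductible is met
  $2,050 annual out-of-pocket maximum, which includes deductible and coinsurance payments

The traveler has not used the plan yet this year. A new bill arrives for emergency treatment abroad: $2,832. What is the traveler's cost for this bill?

Deductible not yet touched, so the first $1,100 of the bill goes to the deductible.
That leaves $2,832 − $1,100 = $1,732 for coinsurance.
Traveler's 20% share of $1,732 is $346.40.
So the traveler owes $1,100 + $346.40 = $1,446.40 before any cap.
Total out-of-pocket so far would be $0 + $1,446.40 = $1,446.40, below the $2,050 cap — no reduction.

$1,446.40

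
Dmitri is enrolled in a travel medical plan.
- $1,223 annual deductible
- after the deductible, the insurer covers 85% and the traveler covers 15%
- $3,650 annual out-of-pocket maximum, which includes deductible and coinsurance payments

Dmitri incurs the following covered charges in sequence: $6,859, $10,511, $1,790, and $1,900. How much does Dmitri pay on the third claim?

$4.95

#1 ($6,859): $1,223 finishes the deductible; $5,636 goes to coinsurance; 15% of $5,636 = $845.40. Cost to traveler: $2,068.40. OOP to date $2,068.40.
#2 ($10,511): deductible met; 15% of $10,511 = $1,576.65. Traveler owes $1,576.65 (running OOP $3,645.05).
#3 ($1,790): deductible met; 15% of $1,790 = $268.50. That would push OOP to $3,913.55, over the $3,650 cap, so traveler pays $3,650 − $3,645.05 = $4.95.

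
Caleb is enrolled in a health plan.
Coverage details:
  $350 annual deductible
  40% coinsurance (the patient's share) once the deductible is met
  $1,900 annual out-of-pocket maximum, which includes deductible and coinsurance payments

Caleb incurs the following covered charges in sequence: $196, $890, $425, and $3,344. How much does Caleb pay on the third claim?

Claim 1 — $196: all of it applies to the deductible. Patient pays $196; OOP now $196.
Claim 2 — $890: $154 to deductible, leaving $736; patient's 40% is $294.40. Patient pays $448.40; OOP now $644.40.
Claim 3 — $425: deductible met; 40% of $425 = $170. Patient pays $170; OOP now $814.40.

$170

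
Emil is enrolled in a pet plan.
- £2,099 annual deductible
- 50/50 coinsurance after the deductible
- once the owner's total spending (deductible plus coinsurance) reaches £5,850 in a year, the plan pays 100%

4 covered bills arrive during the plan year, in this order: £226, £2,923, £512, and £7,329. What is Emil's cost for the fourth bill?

£2,970

Bill 1, £226: fully absorbed by the deductible. Owner owes £226 (running OOP £226).
Bill 2, £2,923: £1,873 finishes the deductible; £1,050 goes to coinsurance; 50% of £1,050 = £525. Cost to owner: £2,398. OOP to date £2,624.
Bill 3, £512: 50% coinsurance on £512 = £256. Cost to owner: £256. OOP to date £2,880.
Bill 4, £7,329: deductible already satisfied, so owner's share is 50% × £7,329 = £3,664.50. OOP would hit £6,544.50 > £5,850, so the cap limits the owner to £5,850 − £2,880 = £2,970.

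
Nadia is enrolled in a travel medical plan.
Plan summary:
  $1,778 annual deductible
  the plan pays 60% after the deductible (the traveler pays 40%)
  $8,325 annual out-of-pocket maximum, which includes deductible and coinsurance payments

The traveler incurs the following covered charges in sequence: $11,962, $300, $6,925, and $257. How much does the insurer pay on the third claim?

$4,571.60

Claim 1 — $11,962: $1,778 to deductible, leaving $10,184; 40% of $10,184 = $4,073.60. Cost to traveler: $5,851.60. OOP to date $5,851.60. Plan pays $11,962 − $5,851.60 = $6,110.40.
Claim 2 — $300: 40% coinsurance on $300 = $120. Traveler owes $120 (running OOP $5,971.60). Insurer: $300 − $120 = $180.
Claim 3 — $6,925: deductible already satisfied, so traveler's share is 40% × $6,925 = $2,770. That would push OOP to $8,741.60, over the $8,325 cap, so traveler pays $8,325 − $5,971.60 = $2,353.40. Insurer: $6,925 − $2,353.40 = $4,571.60.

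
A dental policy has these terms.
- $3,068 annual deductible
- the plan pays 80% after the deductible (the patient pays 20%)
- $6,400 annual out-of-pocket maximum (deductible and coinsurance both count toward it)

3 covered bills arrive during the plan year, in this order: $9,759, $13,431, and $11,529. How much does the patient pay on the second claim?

Claim 1 ($9,759): $3,068 to deductible, leaving $6,691; patient's 20% is $1,338.20. Patient pays $4,406.20; OOP now $4,406.20.
Claim 2 ($13,431): 20% coinsurance on $13,431 = $2,686.20. OOP would hit $7,092.40 > $6,400, so the cap limits the patient to $6,400 − $4,406.20 = $1,993.80.

$1,993.80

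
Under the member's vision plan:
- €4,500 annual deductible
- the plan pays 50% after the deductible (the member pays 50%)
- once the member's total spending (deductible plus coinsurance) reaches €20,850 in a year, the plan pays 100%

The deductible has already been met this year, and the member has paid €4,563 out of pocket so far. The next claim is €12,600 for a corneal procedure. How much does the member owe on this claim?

€6,300

The deductible is already satisfied, so the full bill goes to coinsurance.
Coinsurance: €12,600 × 50% = €6,300.
Year-to-date out-of-pocket becomes €4,563 + €6,300 = €10,863, still under the €20,850 maximum, so no cap applies.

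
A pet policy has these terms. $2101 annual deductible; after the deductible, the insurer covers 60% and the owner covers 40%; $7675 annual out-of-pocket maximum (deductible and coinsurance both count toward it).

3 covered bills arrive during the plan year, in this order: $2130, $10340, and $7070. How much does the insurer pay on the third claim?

$5643.60

#1 ($2130): $2101 to deductible, leaving $29; coinsurance $29 × 40% = $11.60. Owner owes $2112.60 (running OOP $2112.60). Insurer: $2130 − $2112.60 = $17.40.
#2 ($10340): 40% coinsurance on $10340 = $4136. Cost to owner: $4136. OOP to date $6248.60. Insurer: $10340 − $4136 = $6204.
#3 ($7070): 40% coinsurance on $7070 = $2828. OOP would hit $9076.60 > $7675, so the cap limits the owner to $7675 − $6248.60 = $1426.40. Insurer: $7070 − $1426.40 = $5643.60.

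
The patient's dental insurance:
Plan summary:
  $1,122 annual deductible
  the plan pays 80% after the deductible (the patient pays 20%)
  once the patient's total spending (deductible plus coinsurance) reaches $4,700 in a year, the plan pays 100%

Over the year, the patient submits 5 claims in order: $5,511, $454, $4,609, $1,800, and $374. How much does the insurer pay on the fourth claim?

#1 ($5,511): $1,122 to deductible, leaving $4,389; 20% of $4,389 = $877.80. Patient owes $1,999.80 (running OOP $1,999.80). Plan pays $5,511 − $1,999.80 = $3,511.20.
#2 ($454): deductible met; 20% of $454 = $90.80. Patient pays $90.80; OOP now $2,090.60. Insurer: $454 − $90.80 = $363.20.
#3 ($4,609): deductible already satisfied, so patient's share is 20% × $4,609 = $921.80. Patient owes $921.80 (running OOP $3,012.40). Plan pays $4,609 − $921.80 = $3,687.20.
#4 ($1,800): 20% coinsurance on $1,800 = $360. Patient pays $360; OOP now $3,372.40. Insurer: $1,800 − $360 = $1,440.

$1,440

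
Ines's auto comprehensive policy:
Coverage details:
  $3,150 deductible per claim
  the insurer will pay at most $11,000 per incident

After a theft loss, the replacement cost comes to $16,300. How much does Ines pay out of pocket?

After the deductible, $16,300 − $3,150 = $13,150 remains.
The $11,000 per-incident cap binds; insurer pays $11,000.
The policyholder bears the rest of the original loss: $16,300 − $11,000 = $5,300.

$5,300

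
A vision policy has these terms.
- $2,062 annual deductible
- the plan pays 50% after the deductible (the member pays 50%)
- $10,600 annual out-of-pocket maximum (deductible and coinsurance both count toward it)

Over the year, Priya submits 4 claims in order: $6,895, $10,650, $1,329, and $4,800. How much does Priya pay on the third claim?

Claim 1 — $6,895: deductible takes $2,062, $4,833 remains; 50% of $4,833 = $2,416.50. Cost to member: $4,478.50. OOP to date $4,478.50.
Claim 2 — $10,650: deductible met; 50% of $10,650 = $5,325. Cost to member: $5,325. OOP to date $9,803.50.
Claim 3 — $1,329: 50% coinsurance on $1,329 = $664.50. Cost to member: $664.50. OOP to date $10,468.

$664.50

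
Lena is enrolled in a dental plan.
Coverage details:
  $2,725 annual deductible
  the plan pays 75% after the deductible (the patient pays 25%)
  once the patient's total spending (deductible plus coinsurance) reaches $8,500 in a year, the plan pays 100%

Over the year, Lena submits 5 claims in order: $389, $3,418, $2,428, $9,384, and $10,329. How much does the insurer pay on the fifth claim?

Claim 1 ($389): entire amount goes to the deductible. Cost to patient: $389. OOP to date $389. Plan pays $389 − $389 = $0.
Claim 2 ($3,418): $2,336 to deductible, leaving $1,082; 25% of $1,082 = $270.50. Cost to patient: $2,606.50. OOP to date $2,995.50. Insurer: $3,418 − $2,606.50 = $811.50.
Claim 3 ($2,428): 25% coinsurance on $2,428 = $607. Cost to patient: $607. OOP to date $3,602.50. Plan pays $2,428 − $607 = $1,821.
Claim 4 ($9,384): deductible already satisfied, so patient's share is 25% × $9,384 = $2,346. Cost to patient: $2,346. OOP to date $5,948.50. Insurer: $9,384 − $2,346 = $7,038.
Claim 5 ($10,329): 25% coinsurance on $10,329 = $2,582.25. Adding that to $5,948.50 gives $8,530.75, past the $8,500 cap; patient pays only $8,500 − $5,948.50 = $2,551.50. Insurer: $10,329 − $2,551.50 = $7,777.50.

$7,777.50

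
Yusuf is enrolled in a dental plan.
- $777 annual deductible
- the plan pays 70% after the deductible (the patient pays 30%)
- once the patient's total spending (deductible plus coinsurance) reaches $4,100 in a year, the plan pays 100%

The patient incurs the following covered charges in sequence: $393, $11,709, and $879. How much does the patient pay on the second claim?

$3,707

Claim 1 ($393): fully absorbed by the deductible. Cost to patient: $393. OOP to date $393.
Claim 2 ($11,709): $384 finishes the deductible; $11,325 goes to coinsurance; coinsurance $11,325 × 30% = $3,397.50. Together that's $384 + $3,397.50 = $3,781.50. OOP would hit $4,174.50 > $4,100, so the cap limits the patient to $4,100 − $393 = $3,707.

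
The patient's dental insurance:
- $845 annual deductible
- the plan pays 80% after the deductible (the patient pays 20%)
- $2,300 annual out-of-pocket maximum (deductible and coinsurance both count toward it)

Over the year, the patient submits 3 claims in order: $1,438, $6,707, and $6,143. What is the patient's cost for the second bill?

$1,336.40

Bill 1, $1,438: deductible takes $845, $593 remains; patient's 20% is $118.60. Patient owes $963.60 (running OOP $963.60).
Bill 2, $6,707: deductible met; 20% of $6,707 = $1,341.40. Adding that to $963.60 gives $2,305, past the $2,300 cap; patient pays only $2,300 − $963.60 = $1,336.40.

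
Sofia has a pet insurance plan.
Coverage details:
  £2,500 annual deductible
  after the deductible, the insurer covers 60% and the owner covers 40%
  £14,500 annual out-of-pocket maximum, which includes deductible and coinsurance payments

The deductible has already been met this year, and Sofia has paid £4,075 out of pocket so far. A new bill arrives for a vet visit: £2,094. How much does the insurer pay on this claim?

£1,256.40

With the deductible met, the entire £2,094 is subject to coinsurance.
Coinsurance: £2,094 × 40% = £837.60.
Total out-of-pocket so far would be £4,075 + £837.60 = £4,912.60, below the £14,500 cap — no reduction.
Insurer pays the balance: £2,094 − £837.60 = £1,256.40.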